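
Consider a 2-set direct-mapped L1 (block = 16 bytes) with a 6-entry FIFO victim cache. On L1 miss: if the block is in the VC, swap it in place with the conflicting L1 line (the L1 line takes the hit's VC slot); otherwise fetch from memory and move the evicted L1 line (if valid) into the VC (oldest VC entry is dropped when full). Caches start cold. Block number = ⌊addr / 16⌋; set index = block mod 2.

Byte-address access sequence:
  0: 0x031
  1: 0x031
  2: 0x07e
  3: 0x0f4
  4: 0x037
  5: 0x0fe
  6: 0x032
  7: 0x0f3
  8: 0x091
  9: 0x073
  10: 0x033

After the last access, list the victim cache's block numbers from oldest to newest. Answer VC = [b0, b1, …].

  [0] addr=0x31 blk=3 s=1: MISS | VC []
  [1] addr=0x31 blk=3 s=1: L1-HIT | VC []
  [2] addr=0x7e blk=7 s=1: MISS | VC [3]
  [3] addr=0xf4 blk=15 s=1: MISS | VC [3, 7]
  [4] addr=0x37 blk=3 s=1: VC-HIT | VC [15, 7]
  [5] addr=0xfe blk=15 s=1: VC-HIT | VC [3, 7]
  [6] addr=0x32 blk=3 s=1: VC-HIT | VC [15, 7]
  [7] addr=0xf3 blk=15 s=1: VC-HIT | VC [3, 7]
  [8] addr=0x91 blk=9 s=1: MISS | VC [3, 7, 15]
  [9] addr=0x73 blk=7 s=1: VC-HIT | VC [3, 9, 15]
  [10] addr=0x33 blk=3 s=1: VC-HIT | VC [7, 9, 15]

VC = [7, 9, 15]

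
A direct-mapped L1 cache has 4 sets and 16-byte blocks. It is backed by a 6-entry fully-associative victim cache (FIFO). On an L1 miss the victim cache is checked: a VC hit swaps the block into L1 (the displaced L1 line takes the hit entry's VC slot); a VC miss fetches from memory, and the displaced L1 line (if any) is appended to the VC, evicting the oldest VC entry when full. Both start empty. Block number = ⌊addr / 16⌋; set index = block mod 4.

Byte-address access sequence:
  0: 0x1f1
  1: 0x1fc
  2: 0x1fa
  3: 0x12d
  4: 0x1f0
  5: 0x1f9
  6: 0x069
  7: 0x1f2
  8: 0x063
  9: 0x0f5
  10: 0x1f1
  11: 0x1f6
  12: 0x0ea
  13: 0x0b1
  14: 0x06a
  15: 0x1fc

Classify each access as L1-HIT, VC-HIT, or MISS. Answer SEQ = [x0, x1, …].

0: 0x1f1 (blk 31, set 3) → MISS  vc=[]
1: 0x1fc (blk 31, set 3) → L1-HIT  vc=[]
2: 0x1fa (blk 31, set 3) → L1-HIT  vc=[]
3: 0x12d (blk 18, set 2) → MISS  vc=[]
4: 0x1f0 (blk 31, set 3) → L1-HIT  vc=[]
5: 0x1f9 (blk 31, set 3) → L1-HIT  vc=[]
6: 0x69 (blk 6, set 2) → MISS  vc=[18]
7: 0x1f2 (blk 31, set 3) → L1-HIT  vc=[18]
8: 0x63 (blk 6, set 2) → L1-HIT  vc=[18]
9: 0xf5 (blk 15, set 3) → MISS  vc=[18, 31]
10: 0x1f1 (blk 31, set 3) → VC-HIT  vc=[18, 15]
11: 0x1f6 (blk 31, set 3) → L1-HIT  vc=[18, 15]
12: 0xea (blk 14, set 2) → MISS  vc=[18, 15, 6]
13: 0xb1 (blk 11, set 3) → MISS  vc=[18, 15, 6, 31]
14: 0x6a (blk 6, set 2) → VC-HIT  vc=[18, 15, 14, 31]
15: 0x1fc (blk 31, set 3) → VC-HIT  vc=[18, 15, 14, 11]

SEQ = [MISS, L1-HIT, L1-HIT, MISS, L1-HIT, L1-HIT, MISS, L1-HIT, L1-HIT, MISS, VC-HIT, L1-HIT, MISS, MISS, VC-HIT, VC-HIT]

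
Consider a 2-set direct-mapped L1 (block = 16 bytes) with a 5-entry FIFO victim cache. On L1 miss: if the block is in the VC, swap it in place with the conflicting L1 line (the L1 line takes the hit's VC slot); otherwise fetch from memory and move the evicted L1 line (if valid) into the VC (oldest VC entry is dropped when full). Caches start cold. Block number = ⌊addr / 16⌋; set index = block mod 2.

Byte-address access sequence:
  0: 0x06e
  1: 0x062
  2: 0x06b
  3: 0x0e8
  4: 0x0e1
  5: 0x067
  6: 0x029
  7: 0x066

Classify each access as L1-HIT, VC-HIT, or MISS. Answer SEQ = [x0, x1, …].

SEQ = [MISS, L1-HIT, L1-HIT, MISS, L1-HIT, VC-HIT, MISS, VC-HIT]

  [0] addr=0x6e blk=6 s=0: MISS | VC []
  [1] addr=0x62 blk=6 s=0: L1-HIT | VC []
  [2] addr=0x6b blk=6 s=0: L1-HIT | VC []
  [3] addr=0xe8 blk=14 s=0: MISS | VC [6]
  [4] addr=0xe1 blk=14 s=0: L1-HIT | VC [6]
  [5] addr=0x67 blk=6 s=0: VC-HIT | VC [14]
  [6] addr=0x29 blk=2 s=0: MISS | VC [14, 6]
  [7] addr=0x66 blk=6 s=0: VC-HIT | VC [14, 2]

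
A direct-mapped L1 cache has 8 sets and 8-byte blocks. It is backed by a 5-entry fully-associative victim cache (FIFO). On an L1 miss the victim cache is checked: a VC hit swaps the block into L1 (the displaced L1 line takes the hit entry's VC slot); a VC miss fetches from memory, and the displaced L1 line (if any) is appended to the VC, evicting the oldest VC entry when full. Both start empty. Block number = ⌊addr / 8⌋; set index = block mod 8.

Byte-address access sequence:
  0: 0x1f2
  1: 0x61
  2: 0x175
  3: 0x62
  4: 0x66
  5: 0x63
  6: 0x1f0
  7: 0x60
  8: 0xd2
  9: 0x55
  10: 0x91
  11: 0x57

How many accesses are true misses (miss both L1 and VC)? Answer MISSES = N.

MISSES = 6

#0 0x1f2→b62/s6 MISS; vc=[]
#1 0x61→b12/s4 MISS; vc=[]
#2 0x175→b46/s6 MISS; vc=[62]
#3 0x62→b12/s4 L1-HIT; vc=[62]
#4 0x66→b12/s4 L1-HIT; vc=[62]
#5 0x63→b12/s4 L1-HIT; vc=[62]
#6 0x1f0→b62/s6 VC-HIT; vc=[46]
#7 0x60→b12/s4 L1-HIT; vc=[46]
#8 0xd2→b26/s2 MISS; vc=[46]
#9 0x55→b10/s2 MISS; vc=[46,26]
#10 0x91→b18/s2 MISS; vc=[46,26,10]
#11 0x57→b10/s2 VC-HIT; vc=[46,26,18]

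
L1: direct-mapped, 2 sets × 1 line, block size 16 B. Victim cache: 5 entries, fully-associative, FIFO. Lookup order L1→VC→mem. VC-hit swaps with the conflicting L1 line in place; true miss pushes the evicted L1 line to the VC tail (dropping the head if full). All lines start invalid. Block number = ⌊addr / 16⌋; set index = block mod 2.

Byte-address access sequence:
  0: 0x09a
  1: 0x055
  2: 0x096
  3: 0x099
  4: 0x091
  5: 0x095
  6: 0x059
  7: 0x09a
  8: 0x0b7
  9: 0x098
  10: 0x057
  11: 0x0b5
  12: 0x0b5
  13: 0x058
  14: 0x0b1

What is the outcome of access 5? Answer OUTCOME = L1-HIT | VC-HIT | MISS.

#0 0x9a→b9/s1 MISS; vc=[]
#1 0x55→b5/s1 MISS; vc=[9]
#2 0x96→b9/s1 VC-HIT; vc=[5]
#3 0x99→b9/s1 L1-HIT; vc=[5]
#4 0x91→b9/s1 L1-HIT; vc=[5]
#5 0x95→b9/s1 L1-HIT; vc=[5]
#6 0x59→b5/s1 VC-HIT; vc=[9]
#7 0x9a→b9/s1 VC-HIT; vc=[5]
#8 0xb7→b11/s1 MISS; vc=[5,9]
#9 0x98→b9/s1 VC-HIT; vc=[5,11]
#10 0x57→b5/s1 VC-HIT; vc=[9,11]
#11 0xb5→b11/s1 VC-HIT; vc=[9,5]
#12 0xb5→b11/s1 L1-HIT; vc=[9,5]
#13 0x58→b5/s1 VC-HIT; vc=[9,11]
#14 0xb1→b11/s1 VC-HIT; vc=[9,5]

OUTCOME = L1-HIT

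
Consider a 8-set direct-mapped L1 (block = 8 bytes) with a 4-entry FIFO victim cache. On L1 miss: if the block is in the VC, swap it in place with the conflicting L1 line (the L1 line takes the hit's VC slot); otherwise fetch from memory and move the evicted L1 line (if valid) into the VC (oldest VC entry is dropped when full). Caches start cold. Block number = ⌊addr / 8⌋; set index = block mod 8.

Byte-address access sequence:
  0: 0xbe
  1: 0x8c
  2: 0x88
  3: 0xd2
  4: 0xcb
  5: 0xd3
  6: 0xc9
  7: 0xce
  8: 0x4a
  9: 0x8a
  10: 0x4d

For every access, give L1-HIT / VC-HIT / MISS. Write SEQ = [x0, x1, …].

SEQ = [MISS, MISS, L1-HIT, MISS, MISS, L1-HIT, L1-HIT, L1-HIT, MISS, VC-HIT, VC-HIT]

0: 0xbe (blk 23, set 7) → MISS  vc=[]
1: 0x8c (blk 17, set 1) → MISS  vc=[]
2: 0x88 (blk 17, set 1) → L1-HIT  vc=[]
3: 0xd2 (blk 26, set 2) → MISS  vc=[]
4: 0xcb (blk 25, set 1) → MISS  vc=[17]
5: 0xd3 (blk 26, set 2) → L1-HIT  vc=[17]
6: 0xc9 (blk 25, set 1) → L1-HIT  vc=[17]
7: 0xce (blk 25, set 1) → L1-HIT  vc=[17]
8: 0x4a (blk 9, set 1) → MISS  vc=[17, 25]
9: 0x8a (blk 17, set 1) → VC-HIT  vc=[9, 25]
10: 0x4d (blk 9, set 1) → VC-HIT  vc=[17, 25]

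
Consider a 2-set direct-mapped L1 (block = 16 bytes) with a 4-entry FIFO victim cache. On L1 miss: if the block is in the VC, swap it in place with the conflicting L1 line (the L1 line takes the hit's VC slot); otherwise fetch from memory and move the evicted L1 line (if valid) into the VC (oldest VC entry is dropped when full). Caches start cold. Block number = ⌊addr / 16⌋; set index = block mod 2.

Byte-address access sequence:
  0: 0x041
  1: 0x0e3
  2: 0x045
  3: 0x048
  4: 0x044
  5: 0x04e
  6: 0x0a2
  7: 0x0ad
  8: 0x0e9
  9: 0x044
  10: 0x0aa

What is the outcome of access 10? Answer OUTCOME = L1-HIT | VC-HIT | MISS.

OUTCOME = VC-HIT

  [0] addr=0x41 blk=4 s=0: MISS | VC []
  [1] addr=0xe3 blk=14 s=0: MISS | VC [4]
  [2] addr=0x45 blk=4 s=0: VC-HIT | VC [14]
  [3] addr=0x48 blk=4 s=0: L1-HIT | VC [14]
  [4] addr=0x44 blk=4 s=0: L1-HIT | VC [14]
  [5] addr=0x4e blk=4 s=0: L1-HIT | VC [14]
  [6] addr=0xa2 blk=10 s=0: MISS | VC [14, 4]
  [7] addr=0xad blk=10 s=0: L1-HIT | VC [14, 4]
  [8] addr=0xe9 blk=14 s=0: VC-HIT | VC [10, 4]
  [9] addr=0x44 blk=4 s=0: VC-HIT | VC [10, 14]
  [10] addr=0xaa blk=10 s=0: VC-HIT | VC [4, 14]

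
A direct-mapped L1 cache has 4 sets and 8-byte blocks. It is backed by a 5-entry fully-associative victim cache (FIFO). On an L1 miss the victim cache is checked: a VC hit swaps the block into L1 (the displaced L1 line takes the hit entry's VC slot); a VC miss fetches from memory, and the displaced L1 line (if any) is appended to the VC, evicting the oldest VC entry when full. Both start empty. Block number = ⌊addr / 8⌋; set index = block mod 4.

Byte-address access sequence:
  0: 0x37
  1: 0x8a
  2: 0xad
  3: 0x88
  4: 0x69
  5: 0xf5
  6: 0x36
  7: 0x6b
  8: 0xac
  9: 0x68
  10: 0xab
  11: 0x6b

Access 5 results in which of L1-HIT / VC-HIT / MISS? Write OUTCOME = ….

OUTCOME = MISS

  [0] addr=0x37 blk=6 s=2: MISS | VC []
  [1] addr=0x8a blk=17 s=1: MISS | VC []
  [2] addr=0xad blk=21 s=1: MISS | VC [17]
  [3] addr=0x88 blk=17 s=1: VC-HIT | VC [21]
  [4] addr=0x69 blk=13 s=1: MISS | VC [21, 17]
  [5] addr=0xf5 blk=30 s=2: MISS | VC [21, 17, 6]
  [6] addr=0x36 blk=6 s=2: VC-HIT | VC [21, 17, 30]
  [7] addr=0x6b blk=13 s=1: L1-HIT | VC [21, 17, 30]
  [8] addr=0xac blk=21 s=1: VC-HIT | VC [13, 17, 30]
  [9] addr=0x68 blk=13 s=1: VC-HIT | VC [21, 17, 30]
  [10] addr=0xab blk=21 s=1: VC-HIT | VC [13, 17, 30]
  [11] addr=0x6b blk=13 s=1: VC-HIT | VC [21, 17, 30]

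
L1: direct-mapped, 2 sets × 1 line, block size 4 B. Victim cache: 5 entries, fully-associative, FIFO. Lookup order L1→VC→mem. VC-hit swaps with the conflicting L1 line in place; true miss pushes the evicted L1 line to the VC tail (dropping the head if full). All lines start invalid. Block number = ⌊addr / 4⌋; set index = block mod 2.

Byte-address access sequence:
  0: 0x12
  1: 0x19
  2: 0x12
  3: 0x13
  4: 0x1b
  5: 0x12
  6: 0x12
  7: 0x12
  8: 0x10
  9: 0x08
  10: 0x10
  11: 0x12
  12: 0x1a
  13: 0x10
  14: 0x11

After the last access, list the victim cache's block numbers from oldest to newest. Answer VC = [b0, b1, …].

0: 0x12 (blk 4, set 0) → MISS  vc=[]
1: 0x19 (blk 6, set 0) → MISS  vc=[4]
2: 0x12 (blk 4, set 0) → VC-HIT  vc=[6]
3: 0x13 (blk 4, set 0) → L1-HIT  vc=[6]
4: 0x1b (blk 6, set 0) → VC-HIT  vc=[4]
5: 0x12 (blk 4, set 0) → VC-HIT  vc=[6]
6: 0x12 (blk 4, set 0) → L1-HIT  vc=[6]
7: 0x12 (blk 4, set 0) → L1-HIT  vc=[6]
8: 0x10 (blk 4, set 0) → L1-HIT  vc=[6]
9: 0x8 (blk 2, set 0) → MISS  vc=[6, 4]
10: 0x10 (blk 4, set 0) → VC-HIT  vc=[6, 2]
11: 0x12 (blk 4, set 0) → L1-HIT  vc=[6, 2]
12: 0x1a (blk 6, set 0) → VC-HIT  vc=[4, 2]
13: 0x10 (blk 4, set 0) → VC-HIT  vc=[6, 2]
14: 0x11 (blk 4, set 0) → L1-HIT  vc=[6, 2]

VC = [6, 2]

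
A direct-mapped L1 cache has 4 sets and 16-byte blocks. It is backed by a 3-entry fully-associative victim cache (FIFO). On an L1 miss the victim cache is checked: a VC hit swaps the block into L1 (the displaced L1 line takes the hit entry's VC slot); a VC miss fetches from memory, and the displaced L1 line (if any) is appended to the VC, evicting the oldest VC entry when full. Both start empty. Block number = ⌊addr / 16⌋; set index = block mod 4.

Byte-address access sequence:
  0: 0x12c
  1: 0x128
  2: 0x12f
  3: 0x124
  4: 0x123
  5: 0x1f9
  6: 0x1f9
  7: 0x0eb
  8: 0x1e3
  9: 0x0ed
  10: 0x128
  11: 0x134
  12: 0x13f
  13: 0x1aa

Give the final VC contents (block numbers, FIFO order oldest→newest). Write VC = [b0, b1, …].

#0 0x12c→b18/s2 MISS; vc=[]
#1 0x128→b18/s2 L1-HIT; vc=[]
#2 0x12f→b18/s2 L1-HIT; vc=[]
#3 0x124→b18/s2 L1-HIT; vc=[]
#4 0x123→b18/s2 L1-HIT; vc=[]
#5 0x1f9→b31/s3 MISS; vc=[]
#6 0x1f9→b31/s3 L1-HIT; vc=[]
#7 0xeb→b14/s2 MISS; vc=[18]
#8 0x1e3→b30/s2 MISS; vc=[18,14]
#9 0xed→b14/s2 VC-HIT; vc=[18,30]
#10 0x128→b18/s2 VC-HIT; vc=[14,30]
#11 0x134→b19/s3 MISS; vc=[14,30,31]
#12 0x13f→b19/s3 L1-HIT; vc=[14,30,31]
#13 0x1aa→b26/s2 MISS; vc=[30,31,18]

VC = [30, 31, 18]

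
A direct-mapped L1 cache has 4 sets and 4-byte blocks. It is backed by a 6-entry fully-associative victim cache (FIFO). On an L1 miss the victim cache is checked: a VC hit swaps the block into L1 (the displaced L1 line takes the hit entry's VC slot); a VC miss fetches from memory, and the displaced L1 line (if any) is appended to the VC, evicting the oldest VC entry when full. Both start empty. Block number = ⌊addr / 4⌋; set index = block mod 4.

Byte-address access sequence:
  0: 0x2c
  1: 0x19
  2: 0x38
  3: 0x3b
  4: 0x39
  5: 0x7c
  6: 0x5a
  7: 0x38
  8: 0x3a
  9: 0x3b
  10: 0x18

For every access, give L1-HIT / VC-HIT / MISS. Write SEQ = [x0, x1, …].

SEQ = [MISS, MISS, MISS, L1-HIT, L1-HIT, MISS, MISS, VC-HIT, L1-HIT, L1-HIT, VC-HIT]

#0 0x2c→b11/s3 MISS; vc=[]
#1 0x19→b6/s2 MISS; vc=[]
#2 0x38→b14/s2 MISS; vc=[6]
#3 0x3b→b14/s2 L1-HIT; vc=[6]
#4 0x39→b14/s2 L1-HIT; vc=[6]
#5 0x7c→b31/s3 MISS; vc=[6,11]
#6 0x5a→b22/s2 MISS; vc=[6,11,14]
#7 0x38→b14/s2 VC-HIT; vc=[6,11,22]
#8 0x3a→b14/s2 L1-HIT; vc=[6,11,22]
#9 0x3b→b14/s2 L1-HIT; vc=[6,11,22]
#10 0x18→b6/s2 VC-HIT; vc=[14,11,22]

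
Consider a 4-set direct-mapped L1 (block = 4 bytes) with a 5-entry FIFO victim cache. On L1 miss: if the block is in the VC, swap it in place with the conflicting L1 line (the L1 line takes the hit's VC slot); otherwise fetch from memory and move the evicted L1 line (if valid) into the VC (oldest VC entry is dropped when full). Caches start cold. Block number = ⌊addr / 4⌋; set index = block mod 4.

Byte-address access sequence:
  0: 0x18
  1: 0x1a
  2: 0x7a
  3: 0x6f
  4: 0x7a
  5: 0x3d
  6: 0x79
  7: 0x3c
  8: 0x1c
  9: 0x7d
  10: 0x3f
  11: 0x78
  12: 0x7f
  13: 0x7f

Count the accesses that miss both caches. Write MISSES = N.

#0 0x18→b6/s2 MISS; vc=[]
#1 0x1a→b6/s2 L1-HIT; vc=[]
#2 0x7a→b30/s2 MISS; vc=[6]
#3 0x6f→b27/s3 MISS; vc=[6]
#4 0x7a→b30/s2 L1-HIT; vc=[6]
#5 0x3d→b15/s3 MISS; vc=[6,27]
#6 0x79→b30/s2 L1-HIT; vc=[6,27]
#7 0x3c→b15/s3 L1-HIT; vc=[6,27]
#8 0x1c→b7/s3 MISS; vc=[6,27,15]
#9 0x7d→b31/s3 MISS; vc=[6,27,15,7]
#10 0x3f→b15/s3 VC-HIT; vc=[6,27,31,7]
#11 0x78→b30/s2 L1-HIT; vc=[6,27,31,7]
#12 0x7f→b31/s3 VC-HIT; vc=[6,27,15,7]
#13 0x7f→b31/s3 L1-HIT; vc=[6,27,15,7]

MISSES = 6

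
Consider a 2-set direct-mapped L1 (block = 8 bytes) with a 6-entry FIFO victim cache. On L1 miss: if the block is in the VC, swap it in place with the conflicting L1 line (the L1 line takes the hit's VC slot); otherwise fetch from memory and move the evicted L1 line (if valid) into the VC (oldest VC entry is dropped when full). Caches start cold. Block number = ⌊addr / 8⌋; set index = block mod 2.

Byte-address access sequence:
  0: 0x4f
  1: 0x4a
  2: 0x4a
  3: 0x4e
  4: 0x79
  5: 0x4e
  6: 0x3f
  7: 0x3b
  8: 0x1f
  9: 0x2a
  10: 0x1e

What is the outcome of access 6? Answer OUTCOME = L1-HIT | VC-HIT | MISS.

OUTCOME = MISS

0: 0x4f (blk 9, set 1) → MISS  vc=[]
1: 0x4a (blk 9, set 1) → L1-HIT  vc=[]
2: 0x4a (blk 9, set 1) → L1-HIT  vc=[]
3: 0x4e (blk 9, set 1) → L1-HIT  vc=[]
4: 0x79 (blk 15, set 1) → MISS  vc=[9]
5: 0x4e (blk 9, set 1) → VC-HIT  vc=[15]
6: 0x3f (blk 7, set 1) → MISS  vc=[15, 9]
7: 0x3b (blk 7, set 1) → L1-HIT  vc=[15, 9]
8: 0x1f (blk 3, set 1) → MISS  vc=[15, 9, 7]
9: 0x2a (blk 5, set 1) → MISS  vc=[15, 9, 7, 3]
10: 0x1e (blk 3, set 1) → VC-HIT  vc=[15, 9, 7, 5]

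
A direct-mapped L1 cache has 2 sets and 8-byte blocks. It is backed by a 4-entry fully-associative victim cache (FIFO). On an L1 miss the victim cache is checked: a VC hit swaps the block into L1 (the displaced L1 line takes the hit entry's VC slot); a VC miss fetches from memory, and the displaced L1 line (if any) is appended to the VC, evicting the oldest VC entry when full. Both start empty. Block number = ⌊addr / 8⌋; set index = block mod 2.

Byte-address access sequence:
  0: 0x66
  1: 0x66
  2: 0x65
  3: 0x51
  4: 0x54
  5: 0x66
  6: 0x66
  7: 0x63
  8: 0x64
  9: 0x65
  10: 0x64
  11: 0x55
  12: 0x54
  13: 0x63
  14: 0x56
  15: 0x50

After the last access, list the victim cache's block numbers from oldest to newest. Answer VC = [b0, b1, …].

0: 0x66 (blk 12, set 0) → MISS  vc=[]
1: 0x66 (blk 12, set 0) → L1-HIT  vc=[]
2: 0x65 (blk 12, set 0) → L1-HIT  vc=[]
3: 0x51 (blk 10, set 0) → MISS  vc=[12]
4: 0x54 (blk 10, set 0) → L1-HIT  vc=[12]
5: 0x66 (blk 12, set 0) → VC-HIT  vc=[10]
6: 0x66 (blk 12, set 0) → L1-HIT  vc=[10]
7: 0x63 (blk 12, set 0) → L1-HIT  vc=[10]
8: 0x64 (blk 12, set 0) → L1-HIT  vc=[10]
9: 0x65 (blk 12, set 0) → L1-HIT  vc=[10]
10: 0x64 (blk 12, set 0) → L1-HIT  vc=[10]
11: 0x55 (blk 10, set 0) → VC-HIT  vc=[12]
12: 0x54 (blk 10, set 0) → L1-HIT  vc=[12]
13: 0x63 (blk 12, set 0) → VC-HIT  vc=[10]
14: 0x56 (blk 10, set 0) → VC-HIT  vc=[12]
15: 0x50 (blk 10, set 0) → L1-HIT  vc=[12]

VC = [12]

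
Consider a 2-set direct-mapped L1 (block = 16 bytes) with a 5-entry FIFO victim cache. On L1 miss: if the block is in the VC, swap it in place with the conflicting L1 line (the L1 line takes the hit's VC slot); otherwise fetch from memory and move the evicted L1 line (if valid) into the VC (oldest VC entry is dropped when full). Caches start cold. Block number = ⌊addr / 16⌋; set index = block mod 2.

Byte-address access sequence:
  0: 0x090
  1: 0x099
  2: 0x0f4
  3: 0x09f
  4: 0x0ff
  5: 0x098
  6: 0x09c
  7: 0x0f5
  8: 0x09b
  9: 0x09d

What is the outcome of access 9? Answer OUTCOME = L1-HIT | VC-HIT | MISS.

OUTCOME = L1-HIT

0: 0x90 (blk 9, set 1) → MISS  vc=[]
1: 0x99 (blk 9, set 1) → L1-HIT  vc=[]
2: 0xf4 (blk 15, set 1) → MISS  vc=[9]
3: 0x9f (blk 9, set 1) → VC-HIT  vc=[15]
4: 0xff (blk 15, set 1) → VC-HIT  vc=[9]
5: 0x98 (blk 9, set 1) → VC-HIT  vc=[15]
6: 0x9c (blk 9, set 1) → L1-HIT  vc=[15]
7: 0xf5 (blk 15, set 1) → VC-HIT  vc=[9]
8: 0x9b (blk 9, set 1) → VC-HIT  vc=[15]
9: 0x9d (blk 9, set 1) → L1-HIT  vc=[15]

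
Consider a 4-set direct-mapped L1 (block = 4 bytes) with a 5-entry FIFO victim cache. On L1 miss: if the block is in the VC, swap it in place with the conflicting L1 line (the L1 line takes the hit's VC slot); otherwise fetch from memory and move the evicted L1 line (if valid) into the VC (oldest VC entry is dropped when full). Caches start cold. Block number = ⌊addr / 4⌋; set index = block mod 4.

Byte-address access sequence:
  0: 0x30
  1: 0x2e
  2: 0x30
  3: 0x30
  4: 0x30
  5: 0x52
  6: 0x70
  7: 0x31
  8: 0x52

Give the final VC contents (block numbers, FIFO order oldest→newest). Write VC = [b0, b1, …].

0: 0x30 (blk 12, set 0) → MISS  vc=[]
1: 0x2e (blk 11, set 3) → MISS  vc=[]
2: 0x30 (blk 12, set 0) → L1-HIT  vc=[]
3: 0x30 (blk 12, set 0) → L1-HIT  vc=[]
4: 0x30 (blk 12, set 0) → L1-HIT  vc=[]
5: 0x52 (blk 20, set 0) → MISS  vc=[12]
6: 0x70 (blk 28, set 0) → MISS  vc=[12, 20]
7: 0x31 (blk 12, set 0) → VC-HIT  vc=[28, 20]
8: 0x52 (blk 20, set 0) → VC-HIT  vc=[28, 12]

VC = [28, 12]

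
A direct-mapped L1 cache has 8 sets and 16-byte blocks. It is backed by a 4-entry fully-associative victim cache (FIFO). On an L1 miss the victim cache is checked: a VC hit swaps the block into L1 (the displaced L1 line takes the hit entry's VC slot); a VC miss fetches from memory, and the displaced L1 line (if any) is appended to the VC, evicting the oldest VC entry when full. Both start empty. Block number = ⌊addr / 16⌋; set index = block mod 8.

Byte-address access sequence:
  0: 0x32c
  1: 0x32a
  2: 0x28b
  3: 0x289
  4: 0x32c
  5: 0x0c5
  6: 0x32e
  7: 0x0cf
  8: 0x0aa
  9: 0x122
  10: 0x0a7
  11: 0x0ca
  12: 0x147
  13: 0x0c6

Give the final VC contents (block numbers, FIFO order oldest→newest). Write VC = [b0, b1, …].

VC = [50, 18, 20]

0: 0x32c (blk 50, set 2) → MISS  vc=[]
1: 0x32a (blk 50, set 2) → L1-HIT  vc=[]
2: 0x28b (blk 40, set 0) → MISS  vc=[]
3: 0x289 (blk 40, set 0) → L1-HIT  vc=[]
4: 0x32c (blk 50, set 2) → L1-HIT  vc=[]
5: 0xc5 (blk 12, set 4) → MISS  vc=[]
6: 0x32e (blk 50, set 2) → L1-HIT  vc=[]
7: 0xcf (blk 12, set 4) → L1-HIT  vc=[]
8: 0xaa (blk 10, set 2) → MISS  vc=[50]
9: 0x122 (blk 18, set 2) → MISS  vc=[50, 10]
10: 0xa7 (blk 10, set 2) → VC-HIT  vc=[50, 18]
11: 0xca (blk 12, set 4) → L1-HIT  vc=[50, 18]
12: 0x147 (blk 20, set 4) → MISS  vc=[50, 18, 12]
13: 0xc6 (blk 12, set 4) → VC-HIT  vc=[50, 18, 20]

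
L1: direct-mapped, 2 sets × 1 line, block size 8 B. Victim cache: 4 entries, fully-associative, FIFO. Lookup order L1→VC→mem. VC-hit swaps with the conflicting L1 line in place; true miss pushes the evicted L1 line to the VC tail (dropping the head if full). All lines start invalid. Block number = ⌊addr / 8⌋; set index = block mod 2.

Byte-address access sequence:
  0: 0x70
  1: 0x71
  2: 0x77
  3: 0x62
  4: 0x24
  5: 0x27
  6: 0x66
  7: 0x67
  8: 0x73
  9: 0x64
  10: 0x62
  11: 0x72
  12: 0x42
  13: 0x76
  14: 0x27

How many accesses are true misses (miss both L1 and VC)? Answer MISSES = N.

MISSES = 4

#0 0x70→b14/s0 MISS; vc=[]
#1 0x71→b14/s0 L1-HIT; vc=[]
#2 0x77→b14/s0 L1-HIT; vc=[]
#3 0x62→b12/s0 MISS; vc=[14]
#4 0x24→b4/s0 MISS; vc=[14,12]
#5 0x27→b4/s0 L1-HIT; vc=[14,12]
#6 0x66→b12/s0 VC-HIT; vc=[14,4]
#7 0x67→b12/s0 L1-HIT; vc=[14,4]
#8 0x73→b14/s0 VC-HIT; vc=[12,4]
#9 0x64→b12/s0 VC-HIT; vc=[14,4]
#10 0x62→b12/s0 L1-HIT; vc=[14,4]
#11 0x72→b14/s0 VC-HIT; vc=[12,4]
#12 0x42→b8/s0 MISS; vc=[12,4,14]
#13 0x76→b14/s0 VC-HIT; vc=[12,4,8]
#14 0x27→b4/s0 VC-HIT; vc=[12,14,8]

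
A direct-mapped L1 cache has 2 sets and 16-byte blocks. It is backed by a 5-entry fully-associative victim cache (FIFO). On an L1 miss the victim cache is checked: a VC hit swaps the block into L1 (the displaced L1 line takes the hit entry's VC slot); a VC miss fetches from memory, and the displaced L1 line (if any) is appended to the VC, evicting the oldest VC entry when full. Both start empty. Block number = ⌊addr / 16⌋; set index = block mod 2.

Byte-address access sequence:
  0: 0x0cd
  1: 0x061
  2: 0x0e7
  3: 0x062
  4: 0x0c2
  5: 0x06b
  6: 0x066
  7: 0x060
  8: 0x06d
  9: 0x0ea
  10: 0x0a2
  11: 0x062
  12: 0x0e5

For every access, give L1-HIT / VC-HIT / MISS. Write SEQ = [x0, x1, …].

SEQ = [MISS, MISS, MISS, VC-HIT, VC-HIT, VC-HIT, L1-HIT, L1-HIT, L1-HIT, VC-HIT, MISS, VC-HIT, VC-HIT]

0: 0xcd (blk 12, set 0) → MISS  vc=[]
1: 0x61 (blk 6, set 0) → MISS  vc=[12]
2: 0xe7 (blk 14, set 0) → MISS  vc=[12, 6]
3: 0x62 (blk 6, set 0) → VC-HIT  vc=[12, 14]
4: 0xc2 (blk 12, set 0) → VC-HIT  vc=[6, 14]
5: 0x6b (blk 6, set 0) → VC-HIT  vc=[12, 14]
6: 0x66 (blk 6, set 0) → L1-HIT  vc=[12, 14]
7: 0x60 (blk 6, set 0) → L1-HIT  vc=[12, 14]
8: 0x6d (blk 6, set 0) → L1-HIT  vc=[12, 14]
9: 0xea (blk 14, set 0) → VC-HIT  vc=[12, 6]
10: 0xa2 (blk 10, set 0) → MISS  vc=[12, 6, 14]
11: 0x62 (blk 6, set 0) → VC-HIT  vc=[12, 10, 14]
12: 0xe5 (blk 14, set 0) → VC-HIT  vc=[12, 10, 6]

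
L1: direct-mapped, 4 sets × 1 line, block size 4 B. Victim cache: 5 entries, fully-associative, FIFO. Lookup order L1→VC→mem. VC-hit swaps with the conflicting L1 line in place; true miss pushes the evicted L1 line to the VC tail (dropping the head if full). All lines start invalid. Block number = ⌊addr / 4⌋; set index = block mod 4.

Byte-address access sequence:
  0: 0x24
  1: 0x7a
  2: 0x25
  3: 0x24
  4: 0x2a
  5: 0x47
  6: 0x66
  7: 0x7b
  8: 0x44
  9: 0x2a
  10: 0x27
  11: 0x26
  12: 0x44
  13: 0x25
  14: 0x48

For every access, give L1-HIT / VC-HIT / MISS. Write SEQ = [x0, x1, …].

SEQ = [MISS, MISS, L1-HIT, L1-HIT, MISS, MISS, MISS, VC-HIT, VC-HIT, VC-HIT, VC-HIT, L1-HIT, VC-HIT, VC-HIT, MISS]

#0 0x24→b9/s1 MISS; vc=[]
#1 0x7a→b30/s2 MISS; vc=[]
#2 0x25→b9/s1 L1-HIT; vc=[]
#3 0x24→b9/s1 L1-HIT; vc=[]
#4 0x2a→b10/s2 MISS; vc=[30]
#5 0x47→b17/s1 MISS; vc=[30,9]
#6 0x66→b25/s1 MISS; vc=[30,9,17]
#7 0x7b→b30/s2 VC-HIT; vc=[10,9,17]
#8 0x44→b17/s1 VC-HIT; vc=[10,9,25]
#9 0x2a→b10/s2 VC-HIT; vc=[30,9,25]
#10 0x27→b9/s1 VC-HIT; vc=[30,17,25]
#11 0x26→b9/s1 L1-HIT; vc=[30,17,25]
#12 0x44→b17/s1 VC-HIT; vc=[30,9,25]
#13 0x25→b9/s1 VC-HIT; vc=[30,17,25]
#14 0x48→b18/s2 MISS; vc=[30,17,25,10]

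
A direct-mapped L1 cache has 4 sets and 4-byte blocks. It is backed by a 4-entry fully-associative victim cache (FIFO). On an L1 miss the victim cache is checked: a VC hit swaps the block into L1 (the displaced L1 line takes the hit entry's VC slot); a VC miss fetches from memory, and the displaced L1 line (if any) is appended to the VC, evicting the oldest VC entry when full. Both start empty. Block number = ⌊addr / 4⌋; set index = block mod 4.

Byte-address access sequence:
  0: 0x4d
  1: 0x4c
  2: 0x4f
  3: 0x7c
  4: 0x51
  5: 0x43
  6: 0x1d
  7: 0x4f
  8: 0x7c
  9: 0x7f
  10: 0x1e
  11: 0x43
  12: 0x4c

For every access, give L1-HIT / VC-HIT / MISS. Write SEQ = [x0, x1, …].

SEQ = [MISS, L1-HIT, L1-HIT, MISS, MISS, MISS, MISS, VC-HIT, VC-HIT, L1-HIT, VC-HIT, L1-HIT, VC-HIT]

0: 0x4d (blk 19, set 3) → MISS  vc=[]
1: 0x4c (blk 19, set 3) → L1-HIT  vc=[]
2: 0x4f (blk 19, set 3) → L1-HIT  vc=[]
3: 0x7c (blk 31, set 3) → MISS  vc=[19]
4: 0x51 (blk 20, set 0) → MISS  vc=[19]
5: 0x43 (blk 16, set 0) → MISS  vc=[19, 20]
6: 0x1d (blk 7, set 3) → MISS  vc=[19, 20, 31]
7: 0x4f (blk 19, set 3) → VC-HIT  vc=[7, 20, 31]
8: 0x7c (blk 31, set 3) → VC-HIT  vc=[7, 20, 19]
9: 0x7f (blk 31, set 3) → L1-HIT  vc=[7, 20, 19]
10: 0x1e (blk 7, set 3) → VC-HIT  vc=[31, 20, 19]
11: 0x43 (blk 16, set 0) → L1-HIT  vc=[31, 20, 19]
12: 0x4c (blk 19, set 3) → VC-HIT  vc=[31, 20, 7]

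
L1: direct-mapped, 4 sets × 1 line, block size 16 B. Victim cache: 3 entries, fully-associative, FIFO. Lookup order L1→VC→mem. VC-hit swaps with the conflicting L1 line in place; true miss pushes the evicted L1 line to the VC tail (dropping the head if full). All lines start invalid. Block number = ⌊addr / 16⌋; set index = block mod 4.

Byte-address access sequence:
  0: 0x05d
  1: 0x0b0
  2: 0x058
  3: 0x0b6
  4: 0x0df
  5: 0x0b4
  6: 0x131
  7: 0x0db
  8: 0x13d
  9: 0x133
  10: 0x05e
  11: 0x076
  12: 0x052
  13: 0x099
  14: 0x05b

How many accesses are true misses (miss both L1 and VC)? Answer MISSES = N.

MISSES = 6

#0 0x5d→b5/s1 MISS; vc=[]
#1 0xb0→b11/s3 MISS; vc=[]
#2 0x58→b5/s1 L1-HIT; vc=[]
#3 0xb6→b11/s3 L1-HIT; vc=[]
#4 0xdf→b13/s1 MISS; vc=[5]
#5 0xb4→b11/s3 L1-HIT; vc=[5]
#6 0x131→b19/s3 MISS; vc=[5,11]
#7 0xdb→b13/s1 L1-HIT; vc=[5,11]
#8 0x13d→b19/s3 L1-HIT; vc=[5,11]
#9 0x133→b19/s3 L1-HIT; vc=[5,11]
#10 0x5e→b5/s1 VC-HIT; vc=[13,11]
#11 0x76→b7/s3 MISS; vc=[13,11,19]
#12 0x52→b5/s1 L1-HIT; vc=[13,11,19]
#13 0x99→b9/s1 MISS; vc=[11,19,5]
#14 0x5b→b5/s1 VC-HIT; vc=[11,19,9]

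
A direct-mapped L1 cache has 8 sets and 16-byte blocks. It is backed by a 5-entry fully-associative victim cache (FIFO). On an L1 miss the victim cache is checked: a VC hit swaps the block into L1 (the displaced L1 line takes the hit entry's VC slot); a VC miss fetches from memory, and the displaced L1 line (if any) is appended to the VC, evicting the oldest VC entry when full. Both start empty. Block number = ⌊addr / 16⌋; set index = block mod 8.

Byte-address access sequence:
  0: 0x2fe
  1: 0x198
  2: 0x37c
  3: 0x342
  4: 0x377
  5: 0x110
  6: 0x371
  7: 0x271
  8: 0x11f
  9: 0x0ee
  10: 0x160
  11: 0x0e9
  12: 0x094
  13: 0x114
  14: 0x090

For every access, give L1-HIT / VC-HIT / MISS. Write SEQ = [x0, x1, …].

  [0] addr=0x2fe blk=47 s=7: MISS | VC []
  [1] addr=0x198 blk=25 s=1: MISS | VC []
  [2] addr=0x37c blk=55 s=7: MISS | VC [47]
  [3] addr=0x342 blk=52 s=4: MISS | VC [47]
  [4] addr=0x377 blk=55 s=7: L1-HIT | VC [47]
  [5] addr=0x110 blk=17 s=1: MISS | VC [47, 25]
  [6] addr=0x371 blk=55 s=7: L1-HIT | VC [47, 25]
  [7] addr=0x271 blk=39 s=7: MISS | VC [47, 25, 55]
  [8] addr=0x11f blk=17 s=1: L1-HIT | VC [47, 25, 55]
  [9] addr=0xee blk=14 s=6: MISS | VC [47, 25, 55]
  [10] addr=0x160 blk=22 s=6: MISS | VC [47, 25, 55, 14]
  [11] addr=0xe9 blk=14 s=6: VC-HIT | VC [47, 25, 55, 22]
  [12] addr=0x94 blk=9 s=1: MISS | VC [47, 25, 55, 22, 17]
  [13] addr=0x114 blk=17 s=1: VC-HIT | VC [47, 25, 55, 22, 9]
  [14] addr=0x90 blk=9 s=1: VC-HIT | VC [47, 25, 55, 22, 17]

SEQ = [MISS, MISS, MISS, MISS, L1-HIT, MISS, L1-HIT, MISS, L1-HIT, MISS, MISS, VC-HIT, MISS, VC-HIT, VC-HIT]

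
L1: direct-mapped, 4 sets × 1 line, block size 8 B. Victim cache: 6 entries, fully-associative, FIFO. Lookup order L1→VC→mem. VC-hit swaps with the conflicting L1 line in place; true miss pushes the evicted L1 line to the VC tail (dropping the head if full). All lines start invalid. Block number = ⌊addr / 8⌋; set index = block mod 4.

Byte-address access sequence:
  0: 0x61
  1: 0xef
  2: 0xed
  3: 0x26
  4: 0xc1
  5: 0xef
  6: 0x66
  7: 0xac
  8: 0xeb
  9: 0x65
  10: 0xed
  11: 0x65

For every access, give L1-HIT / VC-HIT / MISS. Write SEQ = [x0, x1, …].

#0 0x61→b12/s0 MISS; vc=[]
#1 0xef→b29/s1 MISS; vc=[]
#2 0xed→b29/s1 L1-HIT; vc=[]
#3 0x26→b4/s0 MISS; vc=[12]
#4 0xc1→b24/s0 MISS; vc=[12,4]
#5 0xef→b29/s1 L1-HIT; vc=[12,4]
#6 0x66→b12/s0 VC-HIT; vc=[24,4]
#7 0xac→b21/s1 MISS; vc=[24,4,29]
#8 0xeb→b29/s1 VC-HIT; vc=[24,4,21]
#9 0x65→b12/s0 L1-HIT; vc=[24,4,21]
#10 0xed→b29/s1 L1-HIT; vc=[24,4,21]
#11 0x65→b12/s0 L1-HIT; vc=[24,4,21]

SEQ = [MISS, MISS, L1-HIT, MISS, MISS, L1-HIT, VC-HIT, MISS, VC-HIT, L1-HIT, L1-HIT, L1-HIT]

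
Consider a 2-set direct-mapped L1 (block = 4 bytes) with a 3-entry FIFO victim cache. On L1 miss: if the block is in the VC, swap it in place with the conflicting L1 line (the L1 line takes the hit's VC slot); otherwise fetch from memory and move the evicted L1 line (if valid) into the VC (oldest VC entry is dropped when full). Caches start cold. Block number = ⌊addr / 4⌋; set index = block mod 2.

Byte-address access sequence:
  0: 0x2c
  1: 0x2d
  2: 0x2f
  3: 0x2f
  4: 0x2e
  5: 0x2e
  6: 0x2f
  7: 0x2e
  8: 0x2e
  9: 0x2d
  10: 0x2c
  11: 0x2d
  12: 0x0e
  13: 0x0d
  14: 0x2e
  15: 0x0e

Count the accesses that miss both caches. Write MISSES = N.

#0 0x2c→b11/s1 MISS; vc=[]
#1 0x2d→b11/s1 L1-HIT; vc=[]
#2 0x2f→b11/s1 L1-HIT; vc=[]
#3 0x2f→b11/s1 L1-HIT; vc=[]
#4 0x2e→b11/s1 L1-HIT; vc=[]
#5 0x2e→b11/s1 L1-HIT; vc=[]
#6 0x2f→b11/s1 L1-HIT; vc=[]
#7 0x2e→b11/s1 L1-HIT; vc=[]
#8 0x2e→b11/s1 L1-HIT; vc=[]
#9 0x2d→b11/s1 L1-HIT; vc=[]
#10 0x2c→b11/s1 L1-HIT; vc=[]
#11 0x2d→b11/s1 L1-HIT; vc=[]
#12 0xe→b3/s1 MISS; vc=[11]
#13 0xd→b3/s1 L1-HIT; vc=[11]
#14 0x2e→b11/s1 VC-HIT; vc=[3]
#15 0xe→b3/s1 VC-HIT; vc=[11]

MISSES = 2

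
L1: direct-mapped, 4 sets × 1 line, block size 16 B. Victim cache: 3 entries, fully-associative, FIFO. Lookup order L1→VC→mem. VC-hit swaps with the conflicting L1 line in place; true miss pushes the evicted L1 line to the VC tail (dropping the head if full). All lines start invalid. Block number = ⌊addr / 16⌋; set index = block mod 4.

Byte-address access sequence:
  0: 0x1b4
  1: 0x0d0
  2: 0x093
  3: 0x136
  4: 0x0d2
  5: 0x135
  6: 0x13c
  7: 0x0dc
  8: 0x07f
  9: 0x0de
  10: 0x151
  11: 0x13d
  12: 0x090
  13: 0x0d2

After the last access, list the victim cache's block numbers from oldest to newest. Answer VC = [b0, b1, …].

VC = [7, 9, 21]

0: 0x1b4 (blk 27, set 3) → MISS  vc=[]
1: 0xd0 (blk 13, set 1) → MISS  vc=[]
2: 0x93 (blk 9, set 1) → MISS  vc=[13]
3: 0x136 (blk 19, set 3) → MISS  vc=[13, 27]
4: 0xd2 (blk 13, set 1) → VC-HIT  vc=[9, 27]
5: 0x135 (blk 19, set 3) → L1-HIT  vc=[9, 27]
6: 0x13c (blk 19, set 3) → L1-HIT  vc=[9, 27]
7: 0xdc (blk 13, set 1) → L1-HIT  vc=[9, 27]
8: 0x7f (blk 7, set 3) → MISS  vc=[9, 27, 19]
9: 0xde (blk 13, set 1) → L1-HIT  vc=[9, 27, 19]
10: 0x151 (blk 21, set 1) → MISS  vc=[27, 19, 13]
11: 0x13d (blk 19, set 3) → VC-HIT  vc=[27, 7, 13]
12: 0x90 (blk 9, set 1) → MISS  vc=[7, 13, 21]
13: 0xd2 (blk 13, set 1) → VC-HIT  vc=[7, 9, 21]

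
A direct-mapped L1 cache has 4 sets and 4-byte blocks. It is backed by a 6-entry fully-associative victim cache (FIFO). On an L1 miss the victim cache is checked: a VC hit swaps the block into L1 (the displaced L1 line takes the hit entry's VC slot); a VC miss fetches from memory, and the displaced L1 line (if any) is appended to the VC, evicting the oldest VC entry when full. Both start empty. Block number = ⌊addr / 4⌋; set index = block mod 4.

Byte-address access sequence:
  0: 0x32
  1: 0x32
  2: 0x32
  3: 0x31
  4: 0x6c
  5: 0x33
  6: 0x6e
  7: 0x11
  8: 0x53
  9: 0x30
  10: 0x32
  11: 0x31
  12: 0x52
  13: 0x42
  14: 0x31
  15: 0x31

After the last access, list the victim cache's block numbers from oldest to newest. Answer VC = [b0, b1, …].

0: 0x32 (blk 12, set 0) → MISS  vc=[]
1: 0x32 (blk 12, set 0) → L1-HIT  vc=[]
2: 0x32 (blk 12, set 0) → L1-HIT  vc=[]
3: 0x31 (blk 12, set 0) → L1-HIT  vc=[]
4: 0x6c (blk 27, set 3) → MISS  vc=[]
5: 0x33 (blk 12, set 0) → L1-HIT  vc=[]
6: 0x6e (blk 27, set 3) → L1-HIT  vc=[]
7: 0x11 (blk 4, set 0) → MISS  vc=[12]
8: 0x53 (blk 20, set 0) → MISS  vc=[12, 4]
9: 0x30 (blk 12, set 0) → VC-HIT  vc=[20, 4]
10: 0x32 (blk 12, set 0) → L1-HIT  vc=[20, 4]
11: 0x31 (blk 12, set 0) → L1-HIT  vc=[20, 4]
12: 0x52 (blk 20, set 0) → VC-HIT  vc=[12, 4]
13: 0x42 (blk 16, set 0) → MISS  vc=[12, 4, 20]
14: 0x31 (blk 12, set 0) → VC-HIT  vc=[16, 4, 20]
15: 0x31 (blk 12, set 0) → L1-HIT  vc=[16, 4, 20]

VC = [16, 4, 20]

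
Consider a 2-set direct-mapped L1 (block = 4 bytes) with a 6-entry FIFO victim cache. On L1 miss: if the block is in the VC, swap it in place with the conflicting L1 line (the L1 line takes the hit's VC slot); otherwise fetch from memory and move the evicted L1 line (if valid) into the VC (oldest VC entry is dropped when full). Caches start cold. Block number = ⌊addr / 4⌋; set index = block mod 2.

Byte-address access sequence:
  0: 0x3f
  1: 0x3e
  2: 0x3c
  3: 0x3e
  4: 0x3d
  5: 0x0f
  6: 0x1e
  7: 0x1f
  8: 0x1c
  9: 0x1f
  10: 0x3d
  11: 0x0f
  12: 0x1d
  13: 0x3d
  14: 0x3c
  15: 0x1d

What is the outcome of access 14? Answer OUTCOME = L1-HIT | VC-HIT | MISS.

#0 0x3f→b15/s1 MISS; vc=[]
#1 0x3e→b15/s1 L1-HIT; vc=[]
#2 0x3c→b15/s1 L1-HIT; vc=[]
#3 0x3e→b15/s1 L1-HIT; vc=[]
#4 0x3d→b15/s1 L1-HIT; vc=[]
#5 0xf→b3/s1 MISS; vc=[15]
#6 0x1e→b7/s1 MISS; vc=[15,3]
#7 0x1f→b7/s1 L1-HIT; vc=[15,3]
#8 0x1c→b7/s1 L1-HIT; vc=[15,3]
#9 0x1f→b7/s1 L1-HIT; vc=[15,3]
#10 0x3d→b15/s1 VC-HIT; vc=[7,3]
#11 0xf→b3/s1 VC-HIT; vc=[7,15]
#12 0x1d→b7/s1 VC-HIT; vc=[3,15]
#13 0x3d→b15/s1 VC-HIT; vc=[3,7]
#14 0x3c→b15/s1 L1-HIT; vc=[3,7]
#15 0x1d→b7/s1 VC-HIT; vc=[3,15]

OUTCOME = L1-HIT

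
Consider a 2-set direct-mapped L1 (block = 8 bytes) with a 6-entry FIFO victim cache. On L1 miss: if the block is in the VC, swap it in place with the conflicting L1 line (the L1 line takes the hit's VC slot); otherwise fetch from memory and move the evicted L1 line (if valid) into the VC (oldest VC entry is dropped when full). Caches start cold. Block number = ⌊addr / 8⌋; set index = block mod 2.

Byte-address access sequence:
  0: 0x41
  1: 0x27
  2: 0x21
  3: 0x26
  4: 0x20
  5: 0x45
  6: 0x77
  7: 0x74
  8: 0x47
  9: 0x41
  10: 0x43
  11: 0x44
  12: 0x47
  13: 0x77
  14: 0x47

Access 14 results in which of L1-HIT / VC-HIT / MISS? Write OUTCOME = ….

OUTCOME = VC-HIT

  [0] addr=0x41 blk=8 s=0: MISS | VC []
  [1] addr=0x27 blk=4 s=0: MISS | VC [8]
  [2] addr=0x21 blk=4 s=0: L1-HIT | VC [8]
  [3] addr=0x26 blk=4 s=0: L1-HIT | VC [8]
  [4] addr=0x20 blk=4 s=0: L1-HIT | VC [8]
  [5] addr=0x45 blk=8 s=0: VC-HIT | VC [4]
  [6] addr=0x77 blk=14 s=0: MISS | VC [4, 8]
  [7] addr=0x74 blk=14 s=0: L1-HIT | VC [4, 8]
  [8] addr=0x47 blk=8 s=0: VC-HIT | VC [4, 14]
  [9] addr=0x41 blk=8 s=0: L1-HIT | VC [4, 14]
  [10] addr=0x43 blk=8 s=0: L1-HIT | VC [4, 14]
  [11] addr=0x44 blk=8 s=0: L1-HIT | VC [4, 14]
  [12] addr=0x47 blk=8 s=0: L1-HIT | VC [4, 14]
  [13] addr=0x77 blk=14 s=0: VC-HIT | VC [4, 8]
  [14] addr=0x47 blk=8 s=0: VC-HIT | VC [4, 14]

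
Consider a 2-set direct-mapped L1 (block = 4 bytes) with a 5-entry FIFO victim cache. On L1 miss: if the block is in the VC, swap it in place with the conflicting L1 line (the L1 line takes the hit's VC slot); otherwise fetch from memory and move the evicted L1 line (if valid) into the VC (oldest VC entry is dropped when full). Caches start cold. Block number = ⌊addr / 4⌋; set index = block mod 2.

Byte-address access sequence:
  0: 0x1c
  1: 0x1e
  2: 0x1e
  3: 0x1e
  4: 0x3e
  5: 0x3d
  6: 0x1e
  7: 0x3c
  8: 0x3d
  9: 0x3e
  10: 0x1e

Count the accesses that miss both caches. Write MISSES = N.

  [0] addr=0x1c blk=7 s=1: MISS | VC []
  [1] addr=0x1e blk=7 s=1: L1-HIT | VC []
  [2] addr=0x1e blk=7 s=1: L1-HIT | VC []
  [3] addr=0x1e blk=7 s=1: L1-HIT | VC []
  [4] addr=0x3e blk=15 s=1: MISS | VC [7]
  [5] addr=0x3d blk=15 s=1: L1-HIT | VC [7]
  [6] addr=0x1e blk=7 s=1: VC-HIT | VC [15]
  [7] addr=0x3c blk=15 s=1: VC-HIT | VC [7]
  [8] addr=0x3d blk=15 s=1: L1-HIT | VC [7]
  [9] addr=0x3e blk=15 s=1: L1-HIT | VC [7]
  [10] addr=0x1e blk=7 s=1: VC-HIT | VC [15]

MISSES = 2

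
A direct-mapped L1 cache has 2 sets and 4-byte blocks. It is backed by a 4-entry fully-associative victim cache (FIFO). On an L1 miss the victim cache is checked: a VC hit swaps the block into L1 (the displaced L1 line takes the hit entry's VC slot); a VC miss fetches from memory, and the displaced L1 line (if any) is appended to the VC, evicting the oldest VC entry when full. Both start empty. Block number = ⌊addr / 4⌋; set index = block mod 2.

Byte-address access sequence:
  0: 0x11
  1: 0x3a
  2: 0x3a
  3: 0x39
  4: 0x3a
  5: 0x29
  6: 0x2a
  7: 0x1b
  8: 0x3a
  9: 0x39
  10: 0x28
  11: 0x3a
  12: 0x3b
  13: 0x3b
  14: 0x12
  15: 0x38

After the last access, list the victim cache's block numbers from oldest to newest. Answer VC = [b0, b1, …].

#0 0x11→b4/s0 MISS; vc=[]
#1 0x3a→b14/s0 MISS; vc=[4]
#2 0x3a→b14/s0 L1-HIT; vc=[4]
#3 0x39→b14/s0 L1-HIT; vc=[4]
#4 0x3a→b14/s0 L1-HIT; vc=[4]
#5 0x29→b10/s0 MISS; vc=[4,14]
#6 0x2a→b10/s0 L1-HIT; vc=[4,14]
#7 0x1b→b6/s0 MISS; vc=[4,14,10]
#8 0x3a→b14/s0 VC-HIT; vc=[4,6,10]
#9 0x39→b14/s0 L1-HIT; vc=[4,6,10]
#10 0x28→b10/s0 VC-HIT; vc=[4,6,14]
#11 0x3a→b14/s0 VC-HIT; vc=[4,6,10]
#12 0x3b→b14/s0 L1-HIT; vc=[4,6,10]
#13 0x3b→b14/s0 L1-HIT; vc=[4,6,10]
#14 0x12→b4/s0 VC-HIT; vc=[14,6,10]
#15 0x38→b14/s0 VC-HIT; vc=[4,6,10]

VC = [4, 6, 10]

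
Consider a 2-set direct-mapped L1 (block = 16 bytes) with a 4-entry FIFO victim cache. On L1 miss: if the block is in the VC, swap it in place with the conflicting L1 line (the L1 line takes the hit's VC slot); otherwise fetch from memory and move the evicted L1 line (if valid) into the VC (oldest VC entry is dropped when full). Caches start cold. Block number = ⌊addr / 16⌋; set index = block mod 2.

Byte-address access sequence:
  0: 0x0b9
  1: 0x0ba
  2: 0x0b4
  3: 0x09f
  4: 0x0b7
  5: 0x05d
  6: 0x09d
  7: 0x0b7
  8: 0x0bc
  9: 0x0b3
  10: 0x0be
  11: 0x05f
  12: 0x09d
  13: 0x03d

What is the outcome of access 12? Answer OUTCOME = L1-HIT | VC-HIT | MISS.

  [0] addr=0xb9 blk=11 s=1: MISS | VC []
  [1] addr=0xba blk=11 s=1: L1-HIT | VC []
  [2] addr=0xb4 blk=11 s=1: L1-HIT | VC []
  [3] addr=0x9f blk=9 s=1: MISS | VC [11]
  [4] addr=0xb7 blk=11 s=1: VC-HIT | VC [9]
  [5] addr=0x5d blk=5 s=1: MISS | VC [9, 11]
  [6] addr=0x9d blk=9 s=1: VC-HIT | VC [5, 11]
  [7] addr=0xb7 blk=11 s=1: VC-HIT | VC [5, 9]
  [8] addr=0xbc blk=11 s=1: L1-HIT | VC [5, 9]
  [9] addr=0xb3 blk=11 s=1: L1-HIT | VC [5, 9]
  [10] addr=0xbe blk=11 s=1: L1-HIT | VC [5, 9]
  [11] addr=0x5f blk=5 s=1: VC-HIT | VC [11, 9]
  [12] addr=0x9d blk=9 s=1: VC-HIT | VC [11, 5]
  [13] addr=0x3d blk=3 s=1: MISS | VC [11, 5, 9]

OUTCOME = VC-HIT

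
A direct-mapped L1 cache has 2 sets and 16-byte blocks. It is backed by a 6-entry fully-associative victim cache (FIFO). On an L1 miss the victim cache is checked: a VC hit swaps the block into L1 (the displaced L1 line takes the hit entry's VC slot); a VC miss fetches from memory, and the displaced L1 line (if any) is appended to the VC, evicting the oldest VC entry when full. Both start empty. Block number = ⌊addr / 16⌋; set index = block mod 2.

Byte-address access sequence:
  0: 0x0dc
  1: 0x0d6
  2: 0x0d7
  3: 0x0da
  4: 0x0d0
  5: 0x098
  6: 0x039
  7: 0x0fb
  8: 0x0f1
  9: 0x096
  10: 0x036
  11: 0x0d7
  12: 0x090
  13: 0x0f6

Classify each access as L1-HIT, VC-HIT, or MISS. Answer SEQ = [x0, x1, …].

0: 0xdc (blk 13, set 1) → MISS  vc=[]
1: 0xd6 (blk 13, set 1) → L1-HIT  vc=[]
2: 0xd7 (blk 13, set 1) → L1-HIT  vc=[]
3: 0xda (blk 13, set 1) → L1-HIT  vc=[]
4: 0xd0 (blk 13, set 1) → L1-HIT  vc=[]
5: 0x98 (blk 9, set 1) → MISS  vc=[13]
6: 0x39 (blk 3, set 1) → MISS  vc=[13, 9]
7: 0xfb (blk 15, set 1) → MISS  vc=[13, 9, 3]
8: 0xf1 (blk 15, set 1) → L1-HIT  vc=[13, 9, 3]
9: 0x96 (blk 9, set 1) → VC-HIT  vc=[13, 15, 3]
10: 0x36 (blk 3, set 1) → VC-HIT  vc=[13, 15, 9]
11: 0xd7 (blk 13, set 1) → VC-HIT  vc=[3, 15, 9]
12: 0x90 (blk 9, set 1) → VC-HIT  vc=[3, 15, 13]
13: 0xf6 (blk 15, set 1) → VC-HIT  vc=[3, 9, 13]

SEQ = [MISS, L1-HIT, L1-HIT, L1-HIT, L1-HIT, MISS, MISS, MISS, L1-HIT, VC-HIT, VC-HIT, VC-HIT, VC-HIT, VC-HIT]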